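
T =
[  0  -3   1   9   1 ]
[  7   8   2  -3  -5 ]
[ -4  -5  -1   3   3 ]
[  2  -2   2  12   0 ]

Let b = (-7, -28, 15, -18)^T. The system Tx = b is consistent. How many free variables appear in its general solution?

3

Row reduce the augmented matrix [T | b].
Swap R1 ↔ R2
R3 ← R3 + (4/7)·R1: [0, -3/7, 1/7, 9/7, 1/7, -1]
R4 ← R4 − (2/7)·R1: [0, -30/7, 10/7, 90/7, 10/7, -10]
R3 ← R3 − (1/7)·R2: [0, 0, 0, 0, 0, 0]
R4 ← R4 − (10/7)·R2: [0, 0, 0, 0, 0, 0]
The echelon form has 2 nonzero rows, and every pivot lies in the first 5 columns, so rank(T) = rank([T|b]) = 2.
The system is consistent.
Free variables = (unknowns) − (rank) = 5 − 2 = 3.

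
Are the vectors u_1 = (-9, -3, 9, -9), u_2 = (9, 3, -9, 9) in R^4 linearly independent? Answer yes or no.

Form the matrix with these vectors as rows and row reduce.
R2 ← R2 + R1: [0, 0, 0, 0]
1 nonzero row, so the 2 vectors span a space of dimension 1.
Since 1 < 2, the vectors are linearly dependent.

no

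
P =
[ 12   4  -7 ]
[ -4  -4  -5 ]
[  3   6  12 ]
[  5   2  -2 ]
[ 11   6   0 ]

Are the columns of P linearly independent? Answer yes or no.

no

Row reduce P to echelon form.
R2 ← R2 + (1/3)·R1: [0, -8/3, -22/3]
R3 ← R3 − (1/4)·R1: [0, 5, 55/4]
R4 ← R4 − (5/12)·R1: [0, 1/3, 11/12]
R5 ← R5 − (11/12)·R1: [0, 7/3, 77/12]
R3 ← R3 + (15/8)·R2: [0, 0, 0]
R4 ← R4 + (1/8)·R2: [0, 0, 0]
R5 ← R5 + (7/8)·R2: [0, 0, 0]
2 pivots among 3 columns.
Only 2 < 3 pivot columns, so the columns are linearly dependent.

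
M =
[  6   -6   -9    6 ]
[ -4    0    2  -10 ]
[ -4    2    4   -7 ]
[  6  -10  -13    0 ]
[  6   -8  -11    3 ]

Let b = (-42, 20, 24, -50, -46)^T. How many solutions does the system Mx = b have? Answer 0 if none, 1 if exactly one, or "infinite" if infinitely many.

infinite

Row reduce the augmented matrix [M | b].
R2 ← R2 + (2/3)·R1: [0, -4, -4, -6, -8]
R3 ← R3 + (2/3)·R1: [0, -2, -2, -3, -4]
R4 ← R4 − R1: [0, -4, -4, -6, -8]
R5 ← R5 − R1: [0, -2, -2, -3, -4]
R3 ← R3 − (1/2)·R2: [0, 0, 0, 0, 0]
R4 ← R4 − R2: [0, 0, 0, 0, 0]
R5 ← R5 − (1/2)·R2: [0, 0, 0, 0, 0]
The echelon form has 2 nonzero rows, and every pivot lies in the first 4 columns, so rank(M) = rank([M|b]) = 2.
The system is consistent.
rank = 2 < 4 unknowns, so there are infinitely many solutions.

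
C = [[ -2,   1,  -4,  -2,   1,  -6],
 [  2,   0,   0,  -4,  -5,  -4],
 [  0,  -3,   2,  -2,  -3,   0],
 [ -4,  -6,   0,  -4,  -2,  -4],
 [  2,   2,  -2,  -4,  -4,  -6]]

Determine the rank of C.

Row reduce to echelon form.
R2 ← R2 + R1: [0, 1, -4, -6, -4, -10]
R4 ← R4 − (2)·R1: [0, -8, 8, 0, -4, 8]
R5 ← R5 + R1: [0, 3, -6, -6, -3, -12]
R3 ← R3 + (3)·R2: [0, 0, -10, -20, -15, -30]
R4 ← R4 + (8)·R2: [0, 0, -24, -48, -36, -72]
R5 ← R5 − (3)·R2: [0, 0, 6, 12, 9, 18]
R4 ← R4 − (12/5)·R3: [0, 0, 0, 0, 0, 0]
R5 ← R5 + (3/5)·R3: [0, 0, 0, 0, 0, 0]
Echelon form has 3 nonzero rows, so rank(C) = 3.

3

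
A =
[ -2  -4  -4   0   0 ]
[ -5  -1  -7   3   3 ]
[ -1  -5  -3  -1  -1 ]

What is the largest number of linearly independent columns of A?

2

Row reduce to echelon form.
R2 ← R2 − (5/2)·R1: [0, 9, 3, 3, 3]
R3 ← R3 − (1/2)·R1: [0, -3, -1, -1, -1]
R3 ← R3 + (1/3)·R2: [0, 0, 0, 0, 0]
Echelon form has 2 nonzero rows, so rank(A) = 2.
The rank gives the maximum number of linearly independent columns: 2.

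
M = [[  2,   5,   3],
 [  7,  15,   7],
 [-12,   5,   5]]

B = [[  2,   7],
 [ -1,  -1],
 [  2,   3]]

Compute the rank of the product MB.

2

First compute MB:
[[  5,  18],
 [ 13,  55],
 [-19, -74]]
Now row reduce the product.
R2 ← R2 − (13/5)·R1: [0, 41/5]
R3 ← R3 + (19/5)·R1: [0, -28/5]
R3 ← R3 + (28/41)·R2: [0, 0]
2 nonzero rows, so rank(MB) = 2.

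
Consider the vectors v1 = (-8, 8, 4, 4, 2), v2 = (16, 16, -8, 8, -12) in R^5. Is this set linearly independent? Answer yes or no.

Form the matrix with these vectors as rows and row reduce.
R2 ← R2 + (2)·R1: [0, 32, 0, 16, -8]
2 nonzero rows, so the 2 vectors span a space of dimension 2.
Since 2 = 2, the vectors are linearly independent.

yes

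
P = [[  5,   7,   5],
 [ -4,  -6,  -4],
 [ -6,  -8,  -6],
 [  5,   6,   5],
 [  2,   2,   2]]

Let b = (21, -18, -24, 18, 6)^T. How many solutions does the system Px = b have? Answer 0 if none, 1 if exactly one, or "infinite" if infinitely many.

Row reduce the augmented matrix [P | b].
R2 ← R2 + (4/5)·R1: [0, -2/5, 0, -6/5]
R3 ← R3 + (6/5)·R1: [0, 2/5, 0, 6/5]
R4 ← R4 − R1: [0, -1, 0, -3]
R5 ← R5 − (2/5)·R1: [0, -4/5, 0, -12/5]
R3 ← R3 + R2: [0, 0, 0, 0]
R4 ← R4 − (5/2)·R2: [0, 0, 0, 0]
R5 ← R5 − (2)·R2: [0, 0, 0, 0]
The echelon form has 2 nonzero rows, and every pivot lies in the first 3 columns, so rank(P) = rank([P|b]) = 2.
The system is consistent.
rank = 2 < 3 unknowns, so there are infinitely many solutions.

infinite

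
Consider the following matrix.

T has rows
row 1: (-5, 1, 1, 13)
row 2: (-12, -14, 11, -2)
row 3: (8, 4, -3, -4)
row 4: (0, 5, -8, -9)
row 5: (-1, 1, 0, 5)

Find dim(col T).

Row reduce to echelon form.
R2 ← R2 − (12/5)·R1: [0, -82/5, 43/5, -166/5]
R3 ← R3 + (8/5)·R1: [0, 28/5, -7/5, 84/5]
R5 ← R5 − (1/5)·R1: [0, 4/5, -1/5, 12/5]
R3 ← R3 + (14/41)·R2: [0, 0, 63/41, 224/41]
R4 ← R4 + (25/82)·R2: [0, 0, -441/82, -784/41]
R5 ← R5 + (2/41)·R2: [0, 0, 9/41, 32/41]
R4 ← R4 + (7/2)·R3: [0, 0, 0, 0]
R5 ← R5 − (1/7)·R3: [0, 0, 0, 0]
Echelon form has 3 nonzero rows, so rank(T) = 3.
The column space has dimension equal to the rank: 3.

3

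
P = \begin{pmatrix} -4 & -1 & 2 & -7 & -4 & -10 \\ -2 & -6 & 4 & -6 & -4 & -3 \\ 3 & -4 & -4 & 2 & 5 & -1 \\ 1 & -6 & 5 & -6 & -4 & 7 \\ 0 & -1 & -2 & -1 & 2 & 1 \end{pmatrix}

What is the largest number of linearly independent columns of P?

Row reduce to echelon form.
R2 ← R2 − (1/2)·R1: [0, -11/2, 3, -5/2, -2, 2]
R3 ← R3 + (3/4)·R1: [0, -19/4, -5/2, -13/4, 2, -17/2]
R4 ← R4 + (1/4)·R1: [0, -25/4, 11/2, -31/4, -5, 9/2]
R3 ← R3 − (19/22)·R2: [0, 0, -56/11, -12/11, 41/11, -225/22]
R4 ← R4 − (25/22)·R2: [0, 0, 23/11, -54/11, -30/11, 49/22]
R5 ← R5 − (2/11)·R2: [0, 0, -28/11, -6/11, 26/11, 7/11]
R4 ← R4 + (23/56)·R3: [0, 0, 0, -75/14, -67/56, -221/112]
R5 ← R5 − (1/2)·R3: [0, 0, 0, 0, 1/2, 23/4]
Echelon form has 5 nonzero rows, so rank(P) = 5.
The rank gives the maximum number of linearly independent columns: 5.

5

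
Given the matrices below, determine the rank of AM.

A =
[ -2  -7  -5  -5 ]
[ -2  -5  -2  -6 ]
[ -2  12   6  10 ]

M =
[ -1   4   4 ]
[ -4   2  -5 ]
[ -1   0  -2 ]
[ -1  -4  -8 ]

2

First compute AM:
[[ 40,  -2,  77],
 [ 30,   6,  69],
 [-62, -24, -160]]
Now row reduce the product.
R2 ← R2 − (3/4)·R1: [0, 15/2, 45/4]
R3 ← R3 + (31/20)·R1: [0, -271/10, -813/20]
R3 ← R3 + (271/75)·R2: [0, 0, 0]
2 nonzero rows, so rank(AM) = 2.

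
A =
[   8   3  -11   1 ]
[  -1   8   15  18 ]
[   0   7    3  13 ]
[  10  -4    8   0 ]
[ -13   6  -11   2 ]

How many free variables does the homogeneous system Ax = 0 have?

Row reduce to echelon form.
R2 ← R2 + (1/8)·R1: [0, 67/8, 109/8, 145/8]
R4 ← R4 − (5/4)·R1: [0, -31/4, 87/4, -5/4]
R5 ← R5 + (13/8)·R1: [0, 87/8, -231/8, 29/8]
R3 ← R3 − (56/67)·R2: [0, 0, -562/67, -144/67]
R4 ← R4 + (62/67)·R2: [0, 0, 2302/67, 1040/67]
R5 ← R5 − (87/67)·R2: [0, 0, -3120/67, -1334/67]
R4 ← R4 + (1151/281)·R3: [0, 0, 0, 1888/281]
R5 ← R5 − (1560/281)·R3: [0, 0, 0, -2242/281]
R5 ← R5 + (19/16)·R4: [0, 0, 0, 0]
4 nonzero rows, so rank(A) = 4.
A has 4 columns; by rank–nullity, nullity = 4 − 4 = 0.

0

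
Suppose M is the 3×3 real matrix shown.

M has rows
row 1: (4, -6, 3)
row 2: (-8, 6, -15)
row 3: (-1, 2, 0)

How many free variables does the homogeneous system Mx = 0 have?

1

Row reduce to echelon form.
R2 ← R2 + (2)·R1: [0, -6, -9]
R3 ← R3 + (1/4)·R1: [0, 1/2, 3/4]
R3 ← R3 + (1/12)·R2: [0, 0, 0]
2 nonzero rows, so rank(M) = 2.
M has 3 columns; by rank–nullity, nullity = 3 − 2 = 1.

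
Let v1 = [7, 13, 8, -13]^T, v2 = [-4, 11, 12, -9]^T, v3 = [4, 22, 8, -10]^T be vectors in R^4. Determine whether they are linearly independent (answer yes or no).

Form the matrix with these vectors as rows and row reduce.
R2 ← R2 + (4/7)·R1: [0, 129/7, 116/7, -115/7]
R3 ← R3 − (4/7)·R1: [0, 102/7, 24/7, -18/7]
R3 ← R3 − (34/43)·R2: [0, 0, -416/43, 448/43]
3 nonzero rows, so the 3 vectors span a space of dimension 3.
Since 3 = 3, the vectors are linearly independent.

yes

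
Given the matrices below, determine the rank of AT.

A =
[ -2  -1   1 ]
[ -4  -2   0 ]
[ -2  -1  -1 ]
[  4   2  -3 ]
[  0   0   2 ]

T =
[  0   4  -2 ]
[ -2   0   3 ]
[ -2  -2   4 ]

2

First compute AT:
[[  0, -10,   5],
 [  4, -16,   2],
 [  4,  -6,  -3],
 [  2,  22, -14],
 [ -4,  -4,   8]]
Now row reduce the product.
Swap R1 ↔ R2
R3 ← R3 − R1: [0, 10, -5]
R4 ← R4 − (1/2)·R1: [0, 30, -15]
R5 ← R5 + R1: [0, -20, 10]
R3 ← R3 + R2: [0, 0, 0]
R4 ← R4 + (3)·R2: [0, 0, 0]
R5 ← R5 − (2)·R2: [0, 0, 0]
2 nonzero rows, so rank(AT) = 2.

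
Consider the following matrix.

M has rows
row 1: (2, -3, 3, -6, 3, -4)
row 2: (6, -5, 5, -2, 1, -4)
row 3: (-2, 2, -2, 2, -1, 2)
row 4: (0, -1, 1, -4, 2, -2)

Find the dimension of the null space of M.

Row reduce to echelon form.
R2 ← R2 − (3)·R1: [0, 4, -4, 16, -8, 8]
R3 ← R3 + R1: [0, -1, 1, -4, 2, -2]
R3 ← R3 + (1/4)·R2: [0, 0, 0, 0, 0, 0]
R4 ← R4 + (1/4)·R2: [0, 0, 0, 0, 0, 0]
2 nonzero rows, so rank(M) = 2.
M has 6 columns; by rank–nullity, nullity = 6 − 2 = 4.

4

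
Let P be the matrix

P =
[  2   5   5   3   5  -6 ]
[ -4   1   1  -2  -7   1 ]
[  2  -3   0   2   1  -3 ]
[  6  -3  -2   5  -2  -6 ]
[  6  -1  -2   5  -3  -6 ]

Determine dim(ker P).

Row reduce to echelon form.
R2 ← R2 + (2)·R1: [0, 11, 11, 4, 3, -11]
R3 ← R3 − R1: [0, -8, -5, -1, -4, 3]
R4 ← R4 − (3)·R1: [0, -18, -17, -4, -17, 12]
R5 ← R5 − (3)·R1: [0, -16, -17, -4, -18, 12]
R3 ← R3 + (8/11)·R2: [0, 0, 3, 21/11, -20/11, -5]
R4 ← R4 + (18/11)·R2: [0, 0, 1, 28/11, -133/11, -6]
R5 ← R5 + (16/11)·R2: [0, 0, -1, 20/11, -150/11, -4]
R4 ← R4 − (1/3)·R3: [0, 0, 0, 21/11, -379/33, -13/3]
R5 ← R5 + (1/3)·R3: [0, 0, 0, 27/11, -470/33, -17/3]
R5 ← R5 − (9/7)·R4: [0, 0, 0, 0, 11/21, -2/21]
5 nonzero rows, so rank(P) = 5.
P has 6 columns; by rank–nullity, nullity = 6 − 5 = 1.

1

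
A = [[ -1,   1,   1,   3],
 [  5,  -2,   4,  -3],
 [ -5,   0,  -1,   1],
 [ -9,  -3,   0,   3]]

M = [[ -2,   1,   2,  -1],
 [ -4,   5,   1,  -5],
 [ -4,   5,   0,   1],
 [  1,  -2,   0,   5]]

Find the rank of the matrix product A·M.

First compute AM:
[[ -3,   3,  -1,  12],
 [-21,  21,   8,  -6],
 [ 15, -12, -10,   9],
 [ 33, -30, -21,  39]]
Now row reduce the product.
R2 ← R2 − (7)·R1: [0, 0, 15, -90]
R3 ← R3 + (5)·R1: [0, 3, -15, 69]
R4 ← R4 + (11)·R1: [0, 3, -32, 171]
Swap R2 ↔ R3
R4 ← R4 − R2: [0, 0, -17, 102]
R4 ← R4 + (17/15)·R3: [0, 0, 0, 0]
3 nonzero rows, so rank(AM) = 3.

3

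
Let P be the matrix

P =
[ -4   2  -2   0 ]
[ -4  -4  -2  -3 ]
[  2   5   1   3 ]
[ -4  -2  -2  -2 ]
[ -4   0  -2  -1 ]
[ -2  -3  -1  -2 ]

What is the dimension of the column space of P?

Row reduce to echelon form.
R2 ← R2 − R1: [0, -6, 0, -3]
R3 ← R3 + (1/2)·R1: [0, 6, 0, 3]
R4 ← R4 − R1: [0, -4, 0, -2]
R5 ← R5 − R1: [0, -2, 0, -1]
R6 ← R6 − (1/2)·R1: [0, -4, 0, -2]
R3 ← R3 + R2: [0, 0, 0, 0]
R4 ← R4 − (2/3)·R2: [0, 0, 0, 0]
R5 ← R5 − (1/3)·R2: [0, 0, 0, 0]
R6 ← R6 − (2/3)·R2: [0, 0, 0, 0]
Echelon form has 2 nonzero rows, so rank(P) = 2.
The column space has dimension equal to the rank: 2.

2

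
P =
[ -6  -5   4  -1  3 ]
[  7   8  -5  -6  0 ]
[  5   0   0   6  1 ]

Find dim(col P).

Row reduce to echelon form.
R2 ← R2 + (7/6)·R1: [0, 13/6, -1/3, -43/6, 7/2]
R3 ← R3 + (5/6)·R1: [0, -25/6, 10/3, 31/6, 7/2]
R3 ← R3 + (25/13)·R2: [0, 0, 35/13, -112/13, 133/13]
Echelon form has 3 nonzero rows, so rank(P) = 3.
The column space has dimension equal to the rank: 3.

3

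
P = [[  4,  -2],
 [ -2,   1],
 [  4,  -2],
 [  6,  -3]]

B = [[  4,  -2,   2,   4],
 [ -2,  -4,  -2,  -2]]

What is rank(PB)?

1

First compute PB:
[[ 20,   0,  12,  20],
 [-10,   0,  -6, -10],
 [ 20,   0,  12,  20],
 [ 30,   0,  18,  30]]
Now row reduce the product.
R2 ← R2 + (1/2)·R1: [0, 0, 0, 0]
R3 ← R3 − R1: [0, 0, 0, 0]
R4 ← R4 − (3/2)·R1: [0, 0, 0, 0]
1 nonzero row, so rank(PB) = 1.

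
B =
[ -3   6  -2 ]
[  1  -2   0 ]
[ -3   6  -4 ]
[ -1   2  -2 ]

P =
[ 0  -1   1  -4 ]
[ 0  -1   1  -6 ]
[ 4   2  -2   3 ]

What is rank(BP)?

First compute BP:
[[ -8,  -7,   7, -30],
 [  0,   1,  -1,   8],
 [-16, -11,  11, -36],
 [ -8,  -5,   5, -14]]
Now row reduce the product.
R3 ← R3 − (2)·R1: [0, 3, -3, 24]
R4 ← R4 − R1: [0, 2, -2, 16]
R3 ← R3 − (3)·R2: [0, 0, 0, 0]
R4 ← R4 − (2)·R2: [0, 0, 0, 0]
2 nonzero rows, so rank(BP) = 2.

2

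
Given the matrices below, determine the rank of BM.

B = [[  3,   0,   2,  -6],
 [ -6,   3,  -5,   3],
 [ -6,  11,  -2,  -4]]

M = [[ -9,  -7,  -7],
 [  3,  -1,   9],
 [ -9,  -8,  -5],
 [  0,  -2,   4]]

First compute BM:
[[-45, -25, -55],
 [108,  73, 106],
 [105,  55, 135]]
Now row reduce the product.
R2 ← R2 + (12/5)·R1: [0, 13, -26]
R3 ← R3 + (7/3)·R1: [0, -10/3, 20/3]
R3 ← R3 + (10/39)·R2: [0, 0, 0]
2 nonzero rows, so rank(BM) = 2.

2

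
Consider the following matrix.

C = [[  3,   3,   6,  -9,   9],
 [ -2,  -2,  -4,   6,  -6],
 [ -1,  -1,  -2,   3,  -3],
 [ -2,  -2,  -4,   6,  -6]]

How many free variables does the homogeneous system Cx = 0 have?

4

Row reduce to echelon form.
R2 ← R2 + (2/3)·R1: [0, 0, 0, 0, 0]
R3 ← R3 + (1/3)·R1: [0, 0, 0, 0, 0]
R4 ← R4 + (2/3)·R1: [0, 0, 0, 0, 0]
1 nonzero row, so rank(C) = 1.
C has 5 columns; by rank–nullity, nullity = 5 − 1 = 4.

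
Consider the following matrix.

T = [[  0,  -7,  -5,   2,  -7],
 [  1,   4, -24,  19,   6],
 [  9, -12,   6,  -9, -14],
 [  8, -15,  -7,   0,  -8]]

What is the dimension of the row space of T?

Row reduce to echelon form.
Swap R1 ↔ R2
R3 ← R3 − (9)·R1: [0, -48, 222, -180, -68]
R4 ← R4 − (8)·R1: [0, -47, 185, -152, -56]
R3 ← R3 − (48/7)·R2: [0, 0, 1794/7, -1356/7, -20]
R4 ← R4 − (47/7)·R2: [0, 0, 1530/7, -1158/7, -9]
R4 ← R4 − (255/299)·R3: [0, 0, 0, -66/299, 2409/299]
Echelon form has 4 nonzero rows, so rank(T) = 4.
The row space has dimension equal to the rank: 4.

4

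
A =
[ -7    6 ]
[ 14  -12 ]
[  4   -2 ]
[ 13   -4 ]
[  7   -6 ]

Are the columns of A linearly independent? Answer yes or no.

Row reduce A to echelon form.
R2 ← R2 + (2)·R1: [0, 0]
R3 ← R3 + (4/7)·R1: [0, 10/7]
R4 ← R4 + (13/7)·R1: [0, 50/7]
R5 ← R5 + R1: [0, 0]
Swap R2 ↔ R3
R4 ← R4 − (5)·R2: [0, 0]
2 pivots among 2 columns.
Every column is a pivot column, so the columns are linearly independent.

yes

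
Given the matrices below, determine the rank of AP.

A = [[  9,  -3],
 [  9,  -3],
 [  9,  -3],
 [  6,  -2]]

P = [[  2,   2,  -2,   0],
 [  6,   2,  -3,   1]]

1

First compute AP:
[[  0,  12,  -9,  -3],
 [  0,  12,  -9,  -3],
 [  0,  12,  -9,  -3],
 [  0,   8,  -6,  -2]]
Now row reduce the product.
R2 ← R2 − R1: [0, 0, 0, 0]
R3 ← R3 − R1: [0, 0, 0, 0]
R4 ← R4 − (2/3)·R1: [0, 0, 0, 0]
1 nonzero row, so rank(AP) = 1.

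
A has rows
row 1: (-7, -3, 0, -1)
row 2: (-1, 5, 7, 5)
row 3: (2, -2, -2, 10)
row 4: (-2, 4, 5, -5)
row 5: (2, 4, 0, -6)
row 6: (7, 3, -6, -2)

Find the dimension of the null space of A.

Row reduce to echelon form.
R2 ← R2 − (1/7)·R1: [0, 38/7, 7, 36/7]
R3 ← R3 + (2/7)·R1: [0, -20/7, -2, 68/7]
R4 ← R4 − (2/7)·R1: [0, 34/7, 5, -33/7]
R5 ← R5 + (2/7)·R1: [0, 22/7, 0, -44/7]
R6 ← R6 + R1: [0, 0, -6, -3]
R3 ← R3 + (10/19)·R2: [0, 0, 32/19, 236/19]
R4 ← R4 − (17/19)·R2: [0, 0, -24/19, -177/19]
R5 ← R5 − (11/19)·R2: [0, 0, -77/19, -176/19]
R4 ← R4 + (3/4)·R3: [0, 0, 0, 0]
R5 ← R5 + (77/32)·R3: [0, 0, 0, 165/8]
R6 ← R6 + (57/16)·R3: [0, 0, 0, 165/4]
Swap R4 ↔ R5
R6 ← R6 − (2)·R4: [0, 0, 0, 0]
4 nonzero rows, so rank(A) = 4.
A has 4 columns; by rank–nullity, nullity = 4 − 4 = 0.

0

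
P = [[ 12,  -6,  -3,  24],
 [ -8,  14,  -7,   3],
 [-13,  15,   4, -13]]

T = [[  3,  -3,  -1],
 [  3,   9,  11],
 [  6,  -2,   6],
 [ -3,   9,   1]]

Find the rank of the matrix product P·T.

3

First compute PT:
[[-72, 132, -72],
 [-33, 191, 123],
 [ 69,  49, 189]]
Now row reduce the product.
R2 ← R2 − (11/24)·R1: [0, 261/2, 156]
R3 ← R3 + (23/24)·R1: [0, 351/2, 120]
R3 ← R3 − (39/29)·R2: [0, 0, -2604/29]
3 nonzero rows, so rank(PT) = 3.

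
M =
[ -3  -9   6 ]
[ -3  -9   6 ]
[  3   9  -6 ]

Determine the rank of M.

Row reduce to echelon form.
R2 ← R2 − R1: [0, 0, 0]
R3 ← R3 + R1: [0, 0, 0]
Echelon form has 1 nonzero row, so rank(M) = 1.

1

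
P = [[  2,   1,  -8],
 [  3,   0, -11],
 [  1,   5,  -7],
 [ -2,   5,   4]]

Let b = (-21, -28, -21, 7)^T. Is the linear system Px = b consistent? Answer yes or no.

yes

Row reduce the augmented matrix [P | b].
R2 ← R2 − (3/2)·R1: [0, -3/2, 1, 7/2]
R3 ← R3 − (1/2)·R1: [0, 9/2, -3, -21/2]
R4 ← R4 + R1: [0, 6, -4, -14]
R3 ← R3 + (3)·R2: [0, 0, 0, 0]
R4 ← R4 + (4)·R2: [0, 0, 0, 0]
The echelon form has 2 nonzero rows, and every pivot lies in the first 3 columns, so rank(P) = rank([P|b]) = 2.
The system is consistent.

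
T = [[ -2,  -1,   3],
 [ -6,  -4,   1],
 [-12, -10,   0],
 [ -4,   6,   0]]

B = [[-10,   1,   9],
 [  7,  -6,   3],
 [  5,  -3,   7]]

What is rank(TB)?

3

First compute TB:
[[ 28,  -5,   0],
 [ 37,  15, -59],
 [ 50,  48, -138],
 [ 82, -40, -18]]
Now row reduce the product.
R2 ← R2 − (37/28)·R1: [0, 605/28, -59]
R3 ← R3 − (25/14)·R1: [0, 797/14, -138]
R4 ← R4 − (41/14)·R1: [0, -355/14, -18]
R3 ← R3 − (1594/605)·R2: [0, 0, 10556/605]
R4 ← R4 + (142/121)·R2: [0, 0, -10556/121]
R4 ← R4 + (5)·R3: [0, 0, 0]
3 nonzero rows, so rank(TB) = 3.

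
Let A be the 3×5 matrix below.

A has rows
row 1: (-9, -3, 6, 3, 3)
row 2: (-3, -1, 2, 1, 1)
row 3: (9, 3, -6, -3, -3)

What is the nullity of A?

Row reduce to echelon form.
R2 ← R2 − (1/3)·R1: [0, 0, 0, 0, 0]
R3 ← R3 + R1: [0, 0, 0, 0, 0]
1 nonzero row, so rank(A) = 1.
A has 5 columns; by rank–nullity, nullity = 5 − 1 = 4.

4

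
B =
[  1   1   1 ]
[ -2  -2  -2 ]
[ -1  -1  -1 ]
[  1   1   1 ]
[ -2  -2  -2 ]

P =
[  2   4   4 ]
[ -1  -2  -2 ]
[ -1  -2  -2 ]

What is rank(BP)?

0

First compute BP:
[[  0,   0,   0],
 [  0,   0,   0],
 [  0,   0,   0],
 [  0,   0,   0],
 [  0,   0,   0]]
Now row reduce the product.
0 nonzero rows, so rank(BP) = 0.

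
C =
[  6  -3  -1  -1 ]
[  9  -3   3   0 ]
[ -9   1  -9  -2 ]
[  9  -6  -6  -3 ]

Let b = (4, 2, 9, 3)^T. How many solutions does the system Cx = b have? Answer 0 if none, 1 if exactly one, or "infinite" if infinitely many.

0

Row reduce the augmented matrix [C | b].
R2 ← R2 − (3/2)·R1: [0, 3/2, 9/2, 3/2, -4]
R3 ← R3 + (3/2)·R1: [0, -7/2, -21/2, -7/2, 15]
R4 ← R4 − (3/2)·R1: [0, -3/2, -9/2, -3/2, -3]
R3 ← R3 + (7/3)·R2: [0, 0, 0, 0, 17/3]
R4 ← R4 + R2: [0, 0, 0, 0, -7]
R4 ← R4 + (21/17)·R3: [0, 0, 0, 0, 0]
The echelon form has 3 nonzero rows; the last pivot sits in the augmented column, so rank(C) = 2 but rank([C|b]) = 3.
Since the ranks differ, the system is inconsistent.
It has no solutions.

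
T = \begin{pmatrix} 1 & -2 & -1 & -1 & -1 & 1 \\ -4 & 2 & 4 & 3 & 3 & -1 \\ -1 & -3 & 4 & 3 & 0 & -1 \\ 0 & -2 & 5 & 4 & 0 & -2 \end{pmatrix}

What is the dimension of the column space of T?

Row reduce to echelon form.
R2 ← R2 + (4)·R1: [0, -6, 0, -1, -1, 3]
R3 ← R3 + R1: [0, -5, 3, 2, -1, 0]
R3 ← R3 − (5/6)·R2: [0, 0, 3, 17/6, -1/6, -5/2]
R4 ← R4 − (1/3)·R2: [0, 0, 5, 13/3, 1/3, -3]
R4 ← R4 − (5/3)·R3: [0, 0, 0, -7/18, 11/18, 7/6]
Echelon form has 4 nonzero rows, so rank(T) = 4.
The column space has dimension equal to the rank: 4.

4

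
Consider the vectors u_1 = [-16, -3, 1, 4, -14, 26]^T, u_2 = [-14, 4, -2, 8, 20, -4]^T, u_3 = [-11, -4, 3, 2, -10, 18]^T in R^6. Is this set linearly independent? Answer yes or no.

yes

Form the matrix with these vectors as rows and row reduce.
R2 ← R2 − (7/8)·R1: [0, 53/8, -23/8, 9/2, 129/4, -107/4]
R3 ← R3 − (11/16)·R1: [0, -31/16, 37/16, -3/4, -3/8, 1/8]
R3 ← R3 + (31/106)·R2: [0, 0, 78/53, 30/53, 480/53, -408/53]
3 nonzero rows, so the 3 vectors span a space of dimension 3.
Since 3 = 3, the vectors are linearly independent.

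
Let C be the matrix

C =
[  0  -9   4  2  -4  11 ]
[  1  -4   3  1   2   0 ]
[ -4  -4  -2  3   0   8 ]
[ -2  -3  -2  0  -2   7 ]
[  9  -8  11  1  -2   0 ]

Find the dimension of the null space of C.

1

Row reduce to echelon form.
Swap R1 ↔ R2
R3 ← R3 + (4)·R1: [0, -20, 10, 7, 8, 8]
R4 ← R4 + (2)·R1: [0, -11, 4, 2, 2, 7]
R5 ← R5 − (9)·R1: [0, 28, -16, -8, -20, 0]
R3 ← R3 − (20/9)·R2: [0, 0, 10/9, 23/9, 152/9, -148/9]
R4 ← R4 − (11/9)·R2: [0, 0, -8/9, -4/9, 62/9, -58/9]
R5 ← R5 + (28/9)·R2: [0, 0, -32/9, -16/9, -292/9, 308/9]
R4 ← R4 + (4/5)·R3: [0, 0, 0, 8/5, 102/5, -98/5]
R5 ← R5 + (16/5)·R3: [0, 0, 0, 32/5, 108/5, -92/5]
R5 ← R5 − (4)·R4: [0, 0, 0, 0, -60, 60]
5 nonzero rows, so rank(C) = 5.
C has 6 columns; by rank–nullity, nullity = 6 − 5 = 1.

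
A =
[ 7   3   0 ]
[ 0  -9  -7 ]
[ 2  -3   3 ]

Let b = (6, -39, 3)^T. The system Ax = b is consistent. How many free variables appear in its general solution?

Row reduce the augmented matrix [A | b].
R3 ← R3 − (2/7)·R1: [0, -27/7, 3, 9/7]
R3 ← R3 − (3/7)·R2: [0, 0, 6, 18]
The echelon form has 3 nonzero rows, and every pivot lies in the first 3 columns, so rank(A) = rank([A|b]) = 3.
The system is consistent.
Free variables = (unknowns) − (rank) = 3 − 3 = 0.

0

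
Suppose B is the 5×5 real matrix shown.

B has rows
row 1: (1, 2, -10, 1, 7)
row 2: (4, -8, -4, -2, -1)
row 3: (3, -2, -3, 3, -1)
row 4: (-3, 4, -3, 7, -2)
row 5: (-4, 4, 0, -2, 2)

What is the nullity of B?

0

Row reduce to echelon form.
R2 ← R2 − (4)·R1: [0, -16, 36, -6, -29]
R3 ← R3 − (3)·R1: [0, -8, 27, 0, -22]
R4 ← R4 + (3)·R1: [0, 10, -33, 10, 19]
R5 ← R5 + (4)·R1: [0, 12, -40, 2, 30]
R3 ← R3 − (1/2)·R2: [0, 0, 9, 3, -15/2]
R4 ← R4 + (5/8)·R2: [0, 0, -21/2, 25/4, 7/8]
R5 ← R5 + (3/4)·R2: [0, 0, -13, -5/2, 33/4]
R4 ← R4 + (7/6)·R3: [0, 0, 0, 39/4, -63/8]
R5 ← R5 + (13/9)·R3: [0, 0, 0, 11/6, -31/12]
R5 ← R5 − (22/117)·R4: [0, 0, 0, 0, -43/39]
5 nonzero rows, so rank(B) = 5.
B has 5 columns; by rank–nullity, nullity = 5 − 5 = 0.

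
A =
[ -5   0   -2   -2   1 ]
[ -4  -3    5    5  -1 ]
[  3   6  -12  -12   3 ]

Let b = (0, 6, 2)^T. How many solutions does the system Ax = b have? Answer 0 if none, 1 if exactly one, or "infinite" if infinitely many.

0

Row reduce the augmented matrix [A | b].
R2 ← R2 − (4/5)·R1: [0, -3, 33/5, 33/5, -9/5, 6]
R3 ← R3 + (3/5)·R1: [0, 6, -66/5, -66/5, 18/5, 2]
R3 ← R3 + (2)·R2: [0, 0, 0, 0, 0, 14]
The echelon form has 3 nonzero rows; the last pivot sits in the augmented column, so rank(A) = 2 but rank([A|b]) = 3.
Since the ranks differ, the system is inconsistent.
It has no solutions.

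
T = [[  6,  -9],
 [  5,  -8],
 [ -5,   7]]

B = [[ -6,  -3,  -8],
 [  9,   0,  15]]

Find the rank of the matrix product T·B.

First compute TB:
[[-117, -18, -183],
 [-102, -15, -160],
 [ 93,  15, 145]]
Now row reduce the product.
R2 ← R2 − (34/39)·R1: [0, 9/13, -6/13]
R3 ← R3 + (31/39)·R1: [0, 9/13, -6/13]
R3 ← R3 − R2: [0, 0, 0]
2 nonzero rows, so rank(TB) = 2.

2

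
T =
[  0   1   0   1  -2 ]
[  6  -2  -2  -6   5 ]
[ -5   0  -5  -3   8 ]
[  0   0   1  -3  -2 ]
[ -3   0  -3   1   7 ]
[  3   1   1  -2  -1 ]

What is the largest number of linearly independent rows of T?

Row reduce to echelon form.
Swap R1 ↔ R2
R3 ← R3 + (5/6)·R1: [0, -5/3, -20/3, -8, 73/6]
R5 ← R5 + (1/2)·R1: [0, -1, -4, -2, 19/2]
R6 ← R6 − (1/2)·R1: [0, 2, 2, 1, -7/2]
R3 ← R3 + (5/3)·R2: [0, 0, -20/3, -19/3, 53/6]
R5 ← R5 + R2: [0, 0, -4, -1, 15/2]
R6 ← R6 − (2)·R2: [0, 0, 2, -1, 1/2]
R4 ← R4 + (3/20)·R3: [0, 0, 0, -79/20, -27/40]
R5 ← R5 − (3/5)·R3: [0, 0, 0, 14/5, 11/5]
R6 ← R6 + (3/10)·R3: [0, 0, 0, -29/10, 63/20]
R5 ← R5 + (56/79)·R4: [0, 0, 0, 0, 136/79]
R6 ← R6 − (58/79)·R4: [0, 0, 0, 0, 288/79]
R6 ← R6 − (36/17)·R5: [0, 0, 0, 0, 0]
Echelon form has 5 nonzero rows, so rank(T) = 5.
The rank gives the maximum number of linearly independent rows: 5.

5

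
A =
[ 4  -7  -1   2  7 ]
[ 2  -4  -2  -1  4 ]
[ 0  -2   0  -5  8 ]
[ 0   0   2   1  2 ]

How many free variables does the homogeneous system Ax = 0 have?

Row reduce to echelon form.
R2 ← R2 − (1/2)·R1: [0, -1/2, -3/2, -2, 1/2]
R3 ← R3 − (4)·R2: [0, 0, 6, 3, 6]
R4 ← R4 − (1/3)·R3: [0, 0, 0, 0, 0]
3 nonzero rows, so rank(A) = 3.
A has 5 columns; by rank–nullity, nullity = 5 − 3 = 2.

2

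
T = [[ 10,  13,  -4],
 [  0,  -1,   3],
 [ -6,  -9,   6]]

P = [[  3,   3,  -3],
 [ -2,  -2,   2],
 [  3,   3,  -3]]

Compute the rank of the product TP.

1

First compute TP:
[[ -8,  -8,   8],
 [ 11,  11, -11],
 [ 18,  18, -18]]
Now row reduce the product.
R2 ← R2 + (11/8)·R1: [0, 0, 0]
R3 ← R3 + (9/4)·R1: [0, 0, 0]
1 nonzero row, so rank(TP) = 1.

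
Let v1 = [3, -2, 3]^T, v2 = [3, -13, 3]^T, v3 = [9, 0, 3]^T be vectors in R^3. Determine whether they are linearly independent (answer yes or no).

Form the matrix with these vectors as rows and row reduce.
R2 ← R2 − R1: [0, -11, 0]
R3 ← R3 − (3)·R1: [0, 6, -6]
R3 ← R3 + (6/11)·R2: [0, 0, -6]
3 nonzero rows, so the 3 vectors span a space of dimension 3.
Since 3 = 3, the vectors are linearly independent.

yes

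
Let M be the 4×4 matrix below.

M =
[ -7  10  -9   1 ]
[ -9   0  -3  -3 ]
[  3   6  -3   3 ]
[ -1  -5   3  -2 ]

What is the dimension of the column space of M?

2

Row reduce to echelon form.
R2 ← R2 − (9/7)·R1: [0, -90/7, 60/7, -30/7]
R3 ← R3 + (3/7)·R1: [0, 72/7, -48/7, 24/7]
R4 ← R4 − (1/7)·R1: [0, -45/7, 30/7, -15/7]
R3 ← R3 + (4/5)·R2: [0, 0, 0, 0]
R4 ← R4 − (1/2)·R2: [0, 0, 0, 0]
Echelon form has 2 nonzero rows, so rank(M) = 2.
The column space has dimension equal to the rank: 2.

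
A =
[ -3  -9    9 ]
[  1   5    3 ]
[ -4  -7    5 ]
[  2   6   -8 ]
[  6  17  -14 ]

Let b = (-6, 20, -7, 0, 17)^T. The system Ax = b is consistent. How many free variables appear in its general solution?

Row reduce the augmented matrix [A | b].
R2 ← R2 + (1/3)·R1: [0, 2, 6, 18]
R3 ← R3 − (4/3)·R1: [0, 5, -7, 1]
R4 ← R4 + (2/3)·R1: [0, 0, -2, -4]
R5 ← R5 + (2)·R1: [0, -1, 4, 5]
R3 ← R3 − (5/2)·R2: [0, 0, -22, -44]
R5 ← R5 + (1/2)·R2: [0, 0, 7, 14]
R4 ← R4 − (1/11)·R3: [0, 0, 0, 0]
R5 ← R5 + (7/22)·R3: [0, 0, 0, 0]
The echelon form has 3 nonzero rows, and every pivot lies in the first 3 columns, so rank(A) = rank([A|b]) = 3.
The system is consistent.
Free variables = (unknowns) − (rank) = 3 − 3 = 0.

0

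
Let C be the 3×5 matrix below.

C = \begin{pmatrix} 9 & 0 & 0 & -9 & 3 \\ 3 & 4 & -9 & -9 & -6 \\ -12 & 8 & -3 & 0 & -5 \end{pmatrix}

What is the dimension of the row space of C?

Row reduce to echelon form.
R2 ← R2 − (1/3)·R1: [0, 4, -9, -6, -7]
R3 ← R3 + (4/3)·R1: [0, 8, -3, -12, -1]
R3 ← R3 − (2)·R2: [0, 0, 15, 0, 13]
Echelon form has 3 nonzero rows, so rank(C) = 3.
The row space has dimension equal to the rank: 3.

3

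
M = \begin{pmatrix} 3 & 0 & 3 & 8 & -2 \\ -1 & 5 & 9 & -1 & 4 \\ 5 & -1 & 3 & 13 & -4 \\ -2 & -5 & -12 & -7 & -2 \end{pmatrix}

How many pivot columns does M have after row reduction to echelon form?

2

Row reduce to echelon form.
R2 ← R2 + (1/3)·R1: [0, 5, 10, 5/3, 10/3]
R3 ← R3 − (5/3)·R1: [0, -1, -2, -1/3, -2/3]
R4 ← R4 + (2/3)·R1: [0, -5, -10, -5/3, -10/3]
R3 ← R3 + (1/5)·R2: [0, 0, 0, 0, 0]
R4 ← R4 + R2: [0, 0, 0, 0, 0]
Echelon form has 2 nonzero rows, so rank(M) = 2.
Each nonzero row contributes one pivot column: 2 pivot columns.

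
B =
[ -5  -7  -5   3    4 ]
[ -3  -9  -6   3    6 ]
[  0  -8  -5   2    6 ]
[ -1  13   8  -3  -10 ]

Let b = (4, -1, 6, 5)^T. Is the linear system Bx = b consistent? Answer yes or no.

Row reduce the augmented matrix [B | b].
R2 ← R2 − (3/5)·R1: [0, -24/5, -3, 6/5, 18/5, -17/5]
R4 ← R4 − (1/5)·R1: [0, 72/5, 9, -18/5, -54/5, 21/5]
R3 ← R3 − (5/3)·R2: [0, 0, 0, 0, 0, 35/3]
R4 ← R4 + (3)·R2: [0, 0, 0, 0, 0, -6]
R4 ← R4 + (18/35)·R3: [0, 0, 0, 0, 0, 0]
The echelon form has 3 nonzero rows; the last pivot sits in the augmented column, so rank(B) = 2 but rank([B|b]) = 3.
Since the ranks differ, the system is inconsistent.

no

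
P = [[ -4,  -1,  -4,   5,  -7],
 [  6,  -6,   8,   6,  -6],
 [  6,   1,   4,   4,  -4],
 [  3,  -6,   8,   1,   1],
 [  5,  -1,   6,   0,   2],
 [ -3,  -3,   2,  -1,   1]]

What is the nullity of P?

0

Row reduce to echelon form.
R2 ← R2 + (3/2)·R1: [0, -15/2, 2, 27/2, -33/2]
R3 ← R3 + (3/2)·R1: [0, -1/2, -2, 23/2, -29/2]
R4 ← R4 + (3/4)·R1: [0, -27/4, 5, 19/4, -17/4]
R5 ← R5 + (5/4)·R1: [0, -9/4, 1, 25/4, -27/4]
R6 ← R6 − (3/4)·R1: [0, -9/4, 5, -19/4, 25/4]
R3 ← R3 − (1/15)·R2: [0, 0, -32/15, 53/5, -67/5]
R4 ← R4 − (9/10)·R2: [0, 0, 16/5, -37/5, 53/5]
R5 ← R5 − (3/10)·R2: [0, 0, 2/5, 11/5, -9/5]
R6 ← R6 − (3/10)·R2: [0, 0, 22/5, -44/5, 56/5]
R4 ← R4 + (3/2)·R3: [0, 0, 0, 17/2, -19/2]
R5 ← R5 + (3/16)·R3: [0, 0, 0, 67/16, -69/16]
R6 ← R6 + (33/16)·R3: [0, 0, 0, 209/16, -263/16]
R5 ← R5 − (67/136)·R4: [0, 0, 0, 0, 25/68]
R6 ← R6 − (209/136)·R4: [0, 0, 0, 0, -125/68]
R6 ← R6 + (5)·R5: [0, 0, 0, 0, 0]
5 nonzero rows, so rank(P) = 5.
P has 5 columns; by rank–nullity, nullity = 5 − 5 = 0.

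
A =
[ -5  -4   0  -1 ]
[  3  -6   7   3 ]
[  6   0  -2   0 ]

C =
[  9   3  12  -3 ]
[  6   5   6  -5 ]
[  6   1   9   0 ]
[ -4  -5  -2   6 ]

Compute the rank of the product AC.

First compute AC:
[[-65, -30, -82,  29],
 [ 21, -29,  57,  39],
 [ 42,  16,  54, -18]]
Now row reduce the product.
R2 ← R2 + (21/65)·R1: [0, -503/13, 1983/65, 3144/65]
R3 ← R3 + (42/65)·R1: [0, -44/13, 66/65, 48/65]
R3 ← R3 − (44/503)·R2: [0, 0, -4158/2515, -8784/2515]
3 nonzero rows, so rank(AC) = 3.

3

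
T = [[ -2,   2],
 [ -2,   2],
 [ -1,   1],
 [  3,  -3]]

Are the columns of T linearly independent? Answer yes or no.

Row reduce T to echelon form.
R2 ← R2 − R1: [0, 0]
R3 ← R3 − (1/2)·R1: [0, 0]
R4 ← R4 + (3/2)·R1: [0, 0]
1 pivot among 2 columns.
Only 1 < 2 pivot columns, so the columns are linearly dependent.

no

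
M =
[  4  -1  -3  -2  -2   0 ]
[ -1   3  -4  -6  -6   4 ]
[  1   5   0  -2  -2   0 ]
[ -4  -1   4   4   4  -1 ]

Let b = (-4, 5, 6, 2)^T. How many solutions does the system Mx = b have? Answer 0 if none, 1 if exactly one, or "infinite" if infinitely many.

Row reduce the augmented matrix [M | b].
R2 ← R2 + (1/4)·R1: [0, 11/4, -19/4, -13/2, -13/2, 4, 4]
R3 ← R3 − (1/4)·R1: [0, 21/4, 3/4, -3/2, -3/2, 0, 7]
R4 ← R4 + R1: [0, -2, 1, 2, 2, -1, -2]
R3 ← R3 − (21/11)·R2: [0, 0, 108/11, 120/11, 120/11, -84/11, -7/11]
R4 ← R4 + (8/11)·R2: [0, 0, -27/11, -30/11, -30/11, 21/11, 10/11]
R4 ← R4 + (1/4)·R3: [0, 0, 0, 0, 0, 0, 3/4]
The echelon form has 4 nonzero rows; the last pivot sits in the augmented column, so rank(M) = 3 but rank([M|b]) = 4.
Since the ranks differ, the system is inconsistent.
It has no solutions.

0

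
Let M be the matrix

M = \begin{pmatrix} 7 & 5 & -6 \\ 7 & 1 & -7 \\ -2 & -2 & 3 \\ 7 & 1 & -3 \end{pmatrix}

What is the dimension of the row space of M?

Row reduce to echelon form.
R2 ← R2 − R1: [0, -4, -1]
R3 ← R3 + (2/7)·R1: [0, -4/7, 9/7]
R4 ← R4 − R1: [0, -4, 3]
R3 ← R3 − (1/7)·R2: [0, 0, 10/7]
R4 ← R4 − R2: [0, 0, 4]
R4 ← R4 − (14/5)·R3: [0, 0, 0]
Echelon form has 3 nonzero rows, so rank(M) = 3.
The row space has dimension equal to the rank: 3.

3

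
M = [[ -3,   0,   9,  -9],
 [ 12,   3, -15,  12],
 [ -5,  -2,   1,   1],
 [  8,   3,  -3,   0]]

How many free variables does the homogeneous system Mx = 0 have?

Row reduce to echelon form.
R2 ← R2 + (4)·R1: [0, 3, 21, -24]
R3 ← R3 − (5/3)·R1: [0, -2, -14, 16]
R4 ← R4 + (8/3)·R1: [0, 3, 21, -24]
R3 ← R3 + (2/3)·R2: [0, 0, 0, 0]
R4 ← R4 − R2: [0, 0, 0, 0]
2 nonzero rows, so rank(M) = 2.
M has 4 columns; by rank–nullity, nullity = 4 − 2 = 2.

2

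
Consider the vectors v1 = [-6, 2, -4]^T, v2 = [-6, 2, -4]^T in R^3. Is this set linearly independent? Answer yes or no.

Form the matrix with these vectors as rows and row reduce.
R2 ← R2 − R1: [0, 0, 0]
1 nonzero row, so the 2 vectors span a space of dimension 1.
Since 1 < 2, the vectors are linearly dependent.

no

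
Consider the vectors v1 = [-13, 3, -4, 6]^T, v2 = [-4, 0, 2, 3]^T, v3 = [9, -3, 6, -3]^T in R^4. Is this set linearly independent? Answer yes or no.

no

Form the matrix with these vectors as rows and row reduce.
R2 ← R2 − (4/13)·R1: [0, -12/13, 42/13, 15/13]
R3 ← R3 + (9/13)·R1: [0, -12/13, 42/13, 15/13]
R3 ← R3 − R2: [0, 0, 0, 0]
2 nonzero rows, so the 3 vectors span a space of dimension 2.
Since 2 < 3, the vectors are linearly dependent.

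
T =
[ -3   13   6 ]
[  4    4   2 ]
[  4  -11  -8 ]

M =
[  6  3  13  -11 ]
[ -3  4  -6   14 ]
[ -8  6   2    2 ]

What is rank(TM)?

First compute TM:
[[-105,  79, -105, 227],
 [ -4,  40,  32,  16],
 [121, -80, 102, -214]]
Now row reduce the product.
R2 ← R2 − (4/105)·R1: [0, 3884/105, 36, 772/105]
R3 ← R3 + (121/105)·R1: [0, 1159/105, -19, 4997/105]
R3 ← R3 − (1159/3884)·R2: [0, 0, -28880/971, 44080/971]
3 nonzero rows, so rank(TM) = 3.

3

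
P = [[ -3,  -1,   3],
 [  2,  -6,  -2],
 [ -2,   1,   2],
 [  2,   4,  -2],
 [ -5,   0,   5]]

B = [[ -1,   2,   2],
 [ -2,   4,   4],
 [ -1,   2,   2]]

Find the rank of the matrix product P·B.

First compute PB:
[[  2,  -4,  -4],
 [ 12, -24, -24],
 [ -2,   4,   4],
 [ -8,  16,  16],
 [  0,   0,   0]]
Now row reduce the product.
R2 ← R2 − (6)·R1: [0, 0, 0]
R3 ← R3 + R1: [0, 0, 0]
R4 ← R4 + (4)·R1: [0, 0, 0]
1 nonzero row, so rank(PB) = 1.

1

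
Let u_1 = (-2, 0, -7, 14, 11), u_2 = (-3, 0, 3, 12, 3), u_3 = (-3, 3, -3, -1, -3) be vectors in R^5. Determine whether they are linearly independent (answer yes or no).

Form the matrix with these vectors as rows and row reduce.
R2 ← R2 − (3/2)·R1: [0, 0, 27/2, -9, -27/2]
R3 ← R3 − (3/2)·R1: [0, 3, 15/2, -22, -39/2]
Swap R2 ↔ R3
3 nonzero rows, so the 3 vectors span a space of dimension 3.
Since 3 = 3, the vectors are linearly independent.

yes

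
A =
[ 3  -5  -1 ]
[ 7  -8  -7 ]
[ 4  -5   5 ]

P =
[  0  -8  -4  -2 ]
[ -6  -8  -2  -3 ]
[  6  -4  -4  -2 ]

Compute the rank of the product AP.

3

First compute AP:
[[ 24,  20,   2,  11],
 [  6,  36,  16,  24],
 [ 60, -12, -26,  -3]]
Now row reduce the product.
R2 ← R2 − (1/4)·R1: [0, 31, 31/2, 85/4]
R3 ← R3 − (5/2)·R1: [0, -62, -31, -61/2]
R3 ← R3 + (2)·R2: [0, 0, 0, 12]
3 nonzero rows, so rank(AP) = 3.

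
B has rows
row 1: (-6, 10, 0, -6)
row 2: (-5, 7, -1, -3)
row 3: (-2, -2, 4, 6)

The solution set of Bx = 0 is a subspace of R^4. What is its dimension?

Row reduce to echelon form.
R2 ← R2 − (5/6)·R1: [0, -4/3, -1, 2]
R3 ← R3 − (1/3)·R1: [0, -16/3, 4, 8]
R3 ← R3 − (4)·R2: [0, 0, 8, 0]
3 nonzero rows, so rank(B) = 3.
B has 4 columns; by rank–nullity, nullity = 4 − 3 = 1.

1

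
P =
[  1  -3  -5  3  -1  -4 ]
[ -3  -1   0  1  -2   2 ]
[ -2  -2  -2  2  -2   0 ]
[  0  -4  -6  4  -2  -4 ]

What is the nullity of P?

4

Row reduce to echelon form.
R2 ← R2 + (3)·R1: [0, -10, -15, 10, -5, -10]
R3 ← R3 + (2)·R1: [0, -8, -12, 8, -4, -8]
R3 ← R3 − (4/5)·R2: [0, 0, 0, 0, 0, 0]
R4 ← R4 − (2/5)·R2: [0, 0, 0, 0, 0, 0]
2 nonzero rows, so rank(P) = 2.
P has 6 columns; by rank–nullity, nullity = 6 − 2 = 4.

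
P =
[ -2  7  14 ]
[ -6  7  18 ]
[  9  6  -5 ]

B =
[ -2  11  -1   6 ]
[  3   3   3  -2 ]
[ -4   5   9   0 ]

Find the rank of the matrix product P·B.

First compute PB:
[[-31,  69, 149, -26],
 [-39,  45, 189, -50],
 [ 20,  92, -36,  42]]
Now row reduce the product.
R2 ← R2 − (39/31)·R1: [0, -1296/31, 48/31, -536/31]
R3 ← R3 + (20/31)·R1: [0, 4232/31, 1864/31, 782/31]
R3 ← R3 + (529/162)·R2: [0, 0, 1760/27, -2530/81]
3 nonzero rows, so rank(PB) = 3.

3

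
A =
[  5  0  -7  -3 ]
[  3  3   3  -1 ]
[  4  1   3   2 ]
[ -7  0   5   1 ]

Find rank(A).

3

Row reduce to echelon form.
R2 ← R2 − (3/5)·R1: [0, 3, 36/5, 4/5]
R3 ← R3 − (4/5)·R1: [0, 1, 43/5, 22/5]
R4 ← R4 + (7/5)·R1: [0, 0, -24/5, -16/5]
R3 ← R3 − (1/3)·R2: [0, 0, 31/5, 62/15]
R4 ← R4 + (24/31)·R3: [0, 0, 0, 0]
Echelon form has 3 nonzero rows, so rank(A) = 3.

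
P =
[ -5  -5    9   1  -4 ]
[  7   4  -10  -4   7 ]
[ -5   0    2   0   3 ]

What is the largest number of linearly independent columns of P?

3

Row reduce to echelon form.
R2 ← R2 + (7/5)·R1: [0, -3, 13/5, -13/5, 7/5]
R3 ← R3 − R1: [0, 5, -7, -1, 7]
R3 ← R3 + (5/3)·R2: [0, 0, -8/3, -16/3, 28/3]
Echelon form has 3 nonzero rows, so rank(P) = 3.
The rank gives the maximum number of linearly independent columns: 3.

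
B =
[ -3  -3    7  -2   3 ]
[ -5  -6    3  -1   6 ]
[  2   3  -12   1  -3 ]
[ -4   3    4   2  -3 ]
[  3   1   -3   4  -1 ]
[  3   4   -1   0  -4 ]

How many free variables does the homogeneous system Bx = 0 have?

Row reduce to echelon form.
R2 ← R2 − (5/3)·R1: [0, -1, -26/3, 7/3, 1]
R3 ← R3 + (2/3)·R1: [0, 1, -22/3, -1/3, -1]
R4 ← R4 − (4/3)·R1: [0, 7, -16/3, 14/3, -7]
R5 ← R5 + R1: [0, -2, 4, 2, 2]
R6 ← R6 + R1: [0, 1, 6, -2, -1]
R3 ← R3 + R2: [0, 0, -16, 2, 0]
R4 ← R4 + (7)·R2: [0, 0, -66, 21, 0]
R5 ← R5 − (2)·R2: [0, 0, 64/3, -8/3, 0]
R6 ← R6 + R2: [0, 0, -8/3, 1/3, 0]
R4 ← R4 − (33/8)·R3: [0, 0, 0, 51/4, 0]
R5 ← R5 + (4/3)·R3: [0, 0, 0, 0, 0]
R6 ← R6 − (1/6)·R3: [0, 0, 0, 0, 0]
4 nonzero rows, so rank(B) = 4.
B has 5 columns; by rank–nullity, nullity = 5 − 4 = 1.

1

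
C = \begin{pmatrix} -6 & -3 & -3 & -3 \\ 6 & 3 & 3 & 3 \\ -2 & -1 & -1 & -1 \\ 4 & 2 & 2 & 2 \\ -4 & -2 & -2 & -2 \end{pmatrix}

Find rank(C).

Row reduce to echelon form.
R2 ← R2 + R1: [0, 0, 0, 0]
R3 ← R3 − (1/3)·R1: [0, 0, 0, 0]
R4 ← R4 + (2/3)·R1: [0, 0, 0, 0]
R5 ← R5 − (2/3)·R1: [0, 0, 0, 0]
Echelon form has 1 nonzero row, so rank(C) = 1.

1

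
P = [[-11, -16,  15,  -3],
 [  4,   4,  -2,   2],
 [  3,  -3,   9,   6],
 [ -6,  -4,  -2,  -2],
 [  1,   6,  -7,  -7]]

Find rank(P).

3

Row reduce to echelon form.
R2 ← R2 + (4/11)·R1: [0, -20/11, 38/11, 10/11]
R3 ← R3 + (3/11)·R1: [0, -81/11, 144/11, 57/11]
R4 ← R4 − (6/11)·R1: [0, 52/11, -112/11, -4/11]
R5 ← R5 + (1/11)·R1: [0, 50/11, -62/11, -80/11]
R3 ← R3 − (81/20)·R2: [0, 0, -9/10, 3/2]
R4 ← R4 + (13/5)·R2: [0, 0, -6/5, 2]
R5 ← R5 + (5/2)·R2: [0, 0, 3, -5]
R4 ← R4 − (4/3)·R3: [0, 0, 0, 0]
R5 ← R5 + (10/3)·R3: [0, 0, 0, 0]
Echelon form has 3 nonzero rows, so rank(P) = 3.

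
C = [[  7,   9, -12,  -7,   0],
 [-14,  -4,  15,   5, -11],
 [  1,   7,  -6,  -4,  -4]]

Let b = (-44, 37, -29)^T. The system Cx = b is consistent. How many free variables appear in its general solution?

Row reduce the augmented matrix [C | b].
R2 ← R2 + (2)·R1: [0, 14, -9, -9, -11, -51]
R3 ← R3 − (1/7)·R1: [0, 40/7, -30/7, -3, -4, -159/7]
R3 ← R3 − (20/49)·R2: [0, 0, -30/49, 33/49, 24/49, -93/49]
The echelon form has 3 nonzero rows, and every pivot lies in the first 5 columns, so rank(C) = rank([C|b]) = 3.
The system is consistent.
Free variables = (unknowns) − (rank) = 5 − 3 = 2.

2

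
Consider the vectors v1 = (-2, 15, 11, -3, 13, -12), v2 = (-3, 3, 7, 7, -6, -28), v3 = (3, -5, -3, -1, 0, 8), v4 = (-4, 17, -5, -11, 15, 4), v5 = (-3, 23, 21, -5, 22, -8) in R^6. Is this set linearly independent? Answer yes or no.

Form the matrix with these vectors as rows and row reduce.
R2 ← R2 − (3/2)·R1: [0, -39/2, -19/2, 23/2, -51/2, -10]
R3 ← R3 + (3/2)·R1: [0, 35/2, 27/2, -11/2, 39/2, -10]
R4 ← R4 − (2)·R1: [0, -13, -27, -5, -11, 28]
R5 ← R5 − (3/2)·R1: [0, 1/2, 9/2, -1/2, 5/2, 10]
R3 ← R3 + (35/39)·R2: [0, 0, 194/39, 188/39, -44/13, -740/39]
R4 ← R4 − (2/3)·R2: [0, 0, -62/3, -38/3, 6, 104/3]
R5 ← R5 + (1/39)·R2: [0, 0, 166/39, -8/39, 24/13, 380/39]
R4 ← R4 + (403/97)·R3: [0, 0, 0, 714/97, -782/97, -4284/97]
R5 ← R5 − (83/97)·R3: [0, 0, 0, -420/97, 460/97, 2520/97]
R5 ← R5 + (10/17)·R4: [0, 0, 0, 0, 0, 0]
4 nonzero rows, so the 5 vectors span a space of dimension 4.
Since 4 < 5, the vectors are linearly dependent.

no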